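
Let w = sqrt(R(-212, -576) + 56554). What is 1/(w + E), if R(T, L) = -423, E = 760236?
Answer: 760236/577958719565 - sqrt(56131)/577958719565 ≈ 1.3150e-6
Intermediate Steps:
w = sqrt(56131) (w = sqrt(-423 + 56554) = sqrt(56131) ≈ 236.92)
1/(w + E) = 1/(sqrt(56131) + 760236) = 1/(760236 + sqrt(56131))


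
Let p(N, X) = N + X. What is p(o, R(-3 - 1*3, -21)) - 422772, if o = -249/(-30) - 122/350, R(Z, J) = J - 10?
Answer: -147978267/350 ≈ -4.2280e+5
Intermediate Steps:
R(Z, J) = -10 + J
o = 2783/350 (o = -249*(-1/30) - 122*1/350 = 83/10 - 61/175 = 2783/350 ≈ 7.9514)
p(o, R(-3 - 1*3, -21)) - 422772 = (2783/350 + (-10 - 21)) - 422772 = (2783/350 - 31) - 422772 = -8067/350 - 422772 = -147978267/350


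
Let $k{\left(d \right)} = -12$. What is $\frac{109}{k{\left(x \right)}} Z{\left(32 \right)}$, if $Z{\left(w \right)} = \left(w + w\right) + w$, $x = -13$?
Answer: $-872$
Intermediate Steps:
$Z{\left(w \right)} = 3 w$ ($Z{\left(w \right)} = 2 w + w = 3 w$)
$\frac{109}{k{\left(x \right)}} Z{\left(32 \right)} = \frac{109}{-12} \cdot 3 \cdot 32 = 109 \left(- \frac{1}{12}\right) 96 = \left(- \frac{109}{12}\right) 96 = -872$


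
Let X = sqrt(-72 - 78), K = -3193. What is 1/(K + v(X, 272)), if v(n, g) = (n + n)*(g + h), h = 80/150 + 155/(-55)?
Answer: -1159059/19545011459 - 979066*I*sqrt(6)/19545011459 ≈ -5.9302e-5 - 0.0001227*I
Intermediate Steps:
h = -377/165 (h = 80*(1/150) + 155*(-1/55) = 8/15 - 31/11 = -377/165 ≈ -2.2848)
X = 5*I*sqrt(6) (X = sqrt(-150) = 5*I*sqrt(6) ≈ 12.247*I)
v(n, g) = 2*n*(-377/165 + g) (v(n, g) = (n + n)*(g - 377/165) = (2*n)*(-377/165 + g) = 2*n*(-377/165 + g))
1/(K + v(X, 272)) = 1/(-3193 + 2*(5*I*sqrt(6))*(-377 + 165*272)/165) = 1/(-3193 + 2*(5*I*sqrt(6))*(-377 + 44880)/165) = 1/(-3193 + (2/165)*(5*I*sqrt(6))*44503) = 1/(-3193 + 89006*I*sqrt(6)/33)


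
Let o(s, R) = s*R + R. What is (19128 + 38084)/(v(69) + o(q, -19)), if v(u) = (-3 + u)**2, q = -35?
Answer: 28606/2501 ≈ 11.438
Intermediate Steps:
o(s, R) = R + R*s (o(s, R) = R*s + R = R + R*s)
(19128 + 38084)/(v(69) + o(q, -19)) = (19128 + 38084)/((-3 + 69)**2 - 19*(1 - 35)) = 57212/(66**2 - 19*(-34)) = 57212/(4356 + 646) = 57212/5002 = 57212*(1/5002) = 28606/2501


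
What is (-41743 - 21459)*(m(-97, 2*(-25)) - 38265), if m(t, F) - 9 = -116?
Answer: 2425187144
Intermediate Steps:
m(t, F) = -107 (m(t, F) = 9 - 116 = -107)
(-41743 - 21459)*(m(-97, 2*(-25)) - 38265) = (-41743 - 21459)*(-107 - 38265) = -63202*(-38372) = 2425187144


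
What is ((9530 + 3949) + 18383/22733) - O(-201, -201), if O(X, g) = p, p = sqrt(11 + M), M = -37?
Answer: 306436490/22733 - I*sqrt(26) ≈ 13480.0 - 5.099*I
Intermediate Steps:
p = I*sqrt(26) (p = sqrt(11 - 37) = sqrt(-26) = I*sqrt(26) ≈ 5.099*I)
O(X, g) = I*sqrt(26)
((9530 + 3949) + 18383/22733) - O(-201, -201) = ((9530 + 3949) + 18383/22733) - I*sqrt(26) = (13479 + 18383*(1/22733)) - I*sqrt(26) = (13479 + 18383/22733) - I*sqrt(26) = 306436490/22733 - I*sqrt(26)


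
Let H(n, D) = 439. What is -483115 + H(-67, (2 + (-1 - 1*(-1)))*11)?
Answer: -482676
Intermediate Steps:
-483115 + H(-67, (2 + (-1 - 1*(-1)))*11) = -483115 + 439 = -482676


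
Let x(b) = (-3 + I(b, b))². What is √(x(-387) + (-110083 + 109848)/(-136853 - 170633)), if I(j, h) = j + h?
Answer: √57081152340150094/307486 ≈ 777.00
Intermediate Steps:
I(j, h) = h + j
x(b) = (-3 + 2*b)² (x(b) = (-3 + (b + b))² = (-3 + 2*b)²)
√(x(-387) + (-110083 + 109848)/(-136853 - 170633)) = √((-3 + 2*(-387))² + (-110083 + 109848)/(-136853 - 170633)) = √((-3 - 774)² - 235/(-307486)) = √((-777)² - 235*(-1/307486)) = √(603729 + 235/307486) = √(185638215529/307486) = √57081152340150094/307486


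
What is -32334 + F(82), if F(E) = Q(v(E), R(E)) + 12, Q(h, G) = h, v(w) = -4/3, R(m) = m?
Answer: -96970/3 ≈ -32323.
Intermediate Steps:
v(w) = -4/3 (v(w) = -4*⅓ = -4/3)
F(E) = 32/3 (F(E) = -4/3 + 12 = 32/3)
-32334 + F(82) = -32334 + 32/3 = -96970/3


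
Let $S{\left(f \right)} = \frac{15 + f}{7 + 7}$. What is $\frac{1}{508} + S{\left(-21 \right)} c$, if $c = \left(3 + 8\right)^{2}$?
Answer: $- \frac{184397}{3556} \approx -51.855$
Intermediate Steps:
$c = 121$ ($c = 11^{2} = 121$)
$S{\left(f \right)} = \frac{15}{14} + \frac{f}{14}$ ($S{\left(f \right)} = \frac{15 + f}{14} = \left(15 + f\right) \frac{1}{14} = \frac{15}{14} + \frac{f}{14}$)
$\frac{1}{508} + S{\left(-21 \right)} c = \frac{1}{508} + \left(\frac{15}{14} + \frac{1}{14} \left(-21\right)\right) 121 = \frac{1}{508} + \left(\frac{15}{14} - \frac{3}{2}\right) 121 = \frac{1}{508} - \frac{363}{7} = - \frac{184397}{3556}$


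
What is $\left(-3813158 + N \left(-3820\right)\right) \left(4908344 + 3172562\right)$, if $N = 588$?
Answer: $-48964779182108$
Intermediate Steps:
$\left(-3813158 + N \left(-3820\right)\right) \left(4908344 + 3172562\right) = \left(-3813158 + 588 \left(-3820\right)\right) \left(4908344 + 3172562\right) = \left(-3813158 - 2246160\right) 8080906 = \left(-6059318\right) 8080906 = -48964779182108$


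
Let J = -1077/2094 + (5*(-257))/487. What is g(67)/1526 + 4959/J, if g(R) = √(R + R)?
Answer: -1685693034/1071763 + √134/1526 ≈ -1572.8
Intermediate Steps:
g(R) = √2*√R (g(R) = √(2*R) = √2*√R)
J = -1071763/339926 (J = -1077*1/2094 - 1285*1/487 = -359/698 - 1285/487 = -1071763/339926 ≈ -3.1529)
g(67)/1526 + 4959/J = (√2*√67)/1526 + 4959/(-1071763/339926) = √134*(1/1526) + 4959*(-339926/1071763) = √134/1526 - 1685693034/1071763 = -1685693034/1071763 + √134/1526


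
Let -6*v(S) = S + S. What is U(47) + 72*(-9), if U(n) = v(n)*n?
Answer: -4153/3 ≈ -1384.3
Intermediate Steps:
v(S) = -S/3 (v(S) = -(S + S)/6 = -S/3)
U(n) = -n**2/3 (U(n) = (-n/3)*n = -n**2/3)
U(47) + 72*(-9) = -1/3*47**2 + 72*(-9) = -1/3*2209 - 648 = -2209/3 - 648 = -4153/3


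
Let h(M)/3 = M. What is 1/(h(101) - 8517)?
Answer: -1/8214 ≈ -0.00012174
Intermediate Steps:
h(M) = 3*M
1/(h(101) - 8517) = 1/(3*101 - 8517) = 1/(303 - 8517) = 1/(-8214) = -1/8214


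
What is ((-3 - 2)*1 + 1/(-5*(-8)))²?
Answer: 39601/1600 ≈ 24.751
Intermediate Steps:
((-3 - 2)*1 + 1/(-5*(-8)))² = (-5*1 + 1/40)² = (-5 + 1/40)² = (-199/40)² = 39601/1600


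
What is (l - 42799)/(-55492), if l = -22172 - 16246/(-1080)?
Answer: 35076217/29965680 ≈ 1.1705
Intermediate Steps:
l = -11964757/540 (l = -22172 - 16246*(-1/1080) = -22172 + 8123/540 = -11964757/540 ≈ -22157.)
(l - 42799)/(-55492) = (-11964757/540 - 42799)/(-55492) = -35076217/540*(-1/55492) = 35076217/29965680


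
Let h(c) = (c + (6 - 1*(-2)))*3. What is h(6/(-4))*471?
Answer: 18369/2 ≈ 9184.5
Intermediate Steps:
h(c) = 24 + 3*c (h(c) = (c + (6 + 2))*3 = (c + 8)*3 = (8 + c)*3 = 24 + 3*c)
h(6/(-4))*471 = (24 + 3*(6/(-4)))*471 = (24 + 3*(6*(-¼)))*471 = (24 + 3*(-3/2))*471 = (24 - 9/2)*471 = (39/2)*471 = 18369/2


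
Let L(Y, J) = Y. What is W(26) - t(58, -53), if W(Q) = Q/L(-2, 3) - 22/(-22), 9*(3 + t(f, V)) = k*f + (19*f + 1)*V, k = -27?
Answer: 59944/9 ≈ 6660.4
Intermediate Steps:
t(f, V) = -3 - 3*f + V*(1 + 19*f)/9 (t(f, V) = -3 + (-27*f + (19*f + 1)*V)/9 = -3 + (-27*f + (1 + 19*f)*V)/9 = -3 + (-27*f + V*(1 + 19*f))/9 = -3 + (-3*f + V*(1 + 19*f)/9) = -3 - 3*f + V*(1 + 19*f)/9)
W(Q) = 1 - Q/2 (W(Q) = Q/(-2) - 22/(-22) = Q*(-½) - 22*(-1/22) = -Q/2 + 1 = 1 - Q/2)
W(26) - t(58, -53) = (1 - ½*26) - (-3 - 3*58 + (⅑)*(-53) + (19/9)*(-53)*58) = (1 - 13) - (-3 - 174 - 53/9 - 58406/9) = -12 - 1*(-60052/9) = -12 + 60052/9 = 59944/9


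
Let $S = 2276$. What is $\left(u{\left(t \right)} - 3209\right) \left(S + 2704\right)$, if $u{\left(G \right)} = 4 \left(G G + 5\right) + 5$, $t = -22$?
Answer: $-6215040$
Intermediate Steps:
$u{\left(G \right)} = 25 + 4 G^{2}$ ($u{\left(G \right)} = 4 \left(G^{2} + 5\right) + 5 = 4 \left(5 + G^{2}\right) + 5 = \left(20 + 4 G^{2}\right) + 5 = 25 + 4 G^{2}$)
$\left(u{\left(t \right)} - 3209\right) \left(S + 2704\right) = \left(\left(25 + 4 \left(-22\right)^{2}\right) - 3209\right) \left(2276 + 2704\right) = \left(\left(25 + 4 \cdot 484\right) - 3209\right) 4980 = \left(\left(25 + 1936\right) - 3209\right) 4980 = \left(1961 - 3209\right) 4980 = \left(-1248\right) 4980 = -6215040$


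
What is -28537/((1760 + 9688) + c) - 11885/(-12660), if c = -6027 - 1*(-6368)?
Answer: -44233231/29849748 ≈ -1.4819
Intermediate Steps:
c = 341 (c = -6027 + 6368 = 341)
-28537/((1760 + 9688) + c) - 11885/(-12660) = -28537/((1760 + 9688) + 341) - 11885/(-12660) = -28537/(11448 + 341) - 11885*(-1/12660) = -28537/11789 + 2377/2532 = -44233231/29849748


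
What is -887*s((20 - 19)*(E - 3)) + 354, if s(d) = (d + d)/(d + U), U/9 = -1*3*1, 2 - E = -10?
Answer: 1241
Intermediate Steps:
E = 12 (E = 2 - 1*(-10) = 2 + 10 = 12)
U = -27 (U = 9*(-1*3*1) = 9*(-3*1) = 9*(-3) = -27)
s(d) = 2*d/(-27 + d) (s(d) = (d + d)/(d - 27) = (2*d)/(-27 + d) = 2*d/(-27 + d))
-887*s((20 - 19)*(E - 3)) + 354 = -1774*(20 - 19)*(12 - 3)/(-27 + (20 - 19)*(12 - 3)) + 354 = -1774*1*9/(-27 + 1*9) + 354 = -1774*9/(-27 + 9) + 354 = -1774*9/(-18) + 354 = -1774*9*(-1)/18 + 354 = -887*(-1) + 354 = 887 + 354 = 1241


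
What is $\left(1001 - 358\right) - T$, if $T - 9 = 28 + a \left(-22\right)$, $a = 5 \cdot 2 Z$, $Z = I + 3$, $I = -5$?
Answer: $166$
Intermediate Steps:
$Z = -2$ ($Z = -5 + 3 = -2$)
$a = -20$ ($a = 5 \cdot 2 \left(-2\right) = 10 \left(-2\right) = -20$)
$T = 477$ ($T = 9 + \left(28 - -440\right) = 9 + \left(28 + 440\right) = 9 + 468 = 477$)
$\left(1001 - 358\right) - T = \left(1001 - 358\right) - 477 = 643 - 477 = 166$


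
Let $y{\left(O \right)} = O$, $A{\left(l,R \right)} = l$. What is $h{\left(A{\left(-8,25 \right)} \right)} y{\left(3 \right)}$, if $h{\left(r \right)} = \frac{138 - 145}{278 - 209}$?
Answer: $- \frac{7}{23} \approx -0.30435$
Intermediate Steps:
$h{\left(r \right)} = - \frac{7}{69}$
$h{\left(A{\left(-8,25 \right)} \right)} y{\left(3 \right)} = \left(- \frac{7}{69}\right) 3 = - \frac{7}{23}$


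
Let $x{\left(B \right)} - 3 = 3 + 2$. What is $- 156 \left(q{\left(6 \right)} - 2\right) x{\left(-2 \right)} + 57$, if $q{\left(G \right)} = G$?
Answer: $-4935$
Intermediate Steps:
$x{\left(B \right)} = 8$ ($x{\left(B \right)} = 3 + \left(3 + 2\right) = 3 + 5 = 8$)
$- 156 \left(q{\left(6 \right)} - 2\right) x{\left(-2 \right)} + 57 = - 156 \left(6 - 2\right) 8 + 57 = - 156 \cdot 4 \cdot 8 + 57 = \left(-156\right) 32 + 57 = -4992 + 57 = -4935$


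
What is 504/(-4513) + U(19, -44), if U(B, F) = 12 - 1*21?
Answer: -41121/4513 ≈ -9.1117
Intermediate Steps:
U(B, F) = -9 (U(B, F) = 12 - 21 = -9)
504/(-4513) + U(19, -44) = 504/(-4513) - 9 = 504*(-1/4513) - 9 = -504/4513 - 9 = -41121/4513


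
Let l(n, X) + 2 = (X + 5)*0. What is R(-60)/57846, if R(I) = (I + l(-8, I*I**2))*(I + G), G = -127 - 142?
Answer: 329/933 ≈ 0.35263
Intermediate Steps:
l(n, X) = -2 (l(n, X) = -2 + (X + 5)*0 = -2 + (5 + X)*0 = -2 + 0 = -2)
G = -269
R(I) = (-269 + I)*(-2 + I) (R(I) = (I - 2)*(I - 269) = (-2 + I)*(-269 + I) = (-269 + I)*(-2 + I))
R(-60)/57846 = (538 + (-60)**2 - 271*(-60))/57846 = (538 + 3600 + 16260)*(1/57846) = 20398*(1/57846) = 329/933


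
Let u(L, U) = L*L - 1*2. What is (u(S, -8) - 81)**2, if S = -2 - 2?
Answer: 4489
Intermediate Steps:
S = -4
u(L, U) = -2 + L**2 (u(L, U) = L**2 - 2 = -2 + L**2)
(u(S, -8) - 81)**2 = ((-2 + (-4)**2) - 81)**2 = ((-2 + 16) - 81)**2 = (14 - 81)**2 = (-67)**2 = 4489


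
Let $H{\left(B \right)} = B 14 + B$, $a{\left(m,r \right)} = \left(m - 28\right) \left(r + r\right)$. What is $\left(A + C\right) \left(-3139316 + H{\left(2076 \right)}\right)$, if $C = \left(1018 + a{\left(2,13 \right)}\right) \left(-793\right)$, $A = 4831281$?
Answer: $-14173515673200$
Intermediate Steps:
$a{\left(m,r \right)} = 2 r \left(-28 + m\right)$ ($a{\left(m,r \right)} = \left(-28 + m\right) 2 r = 2 r \left(-28 + m\right)$)
$C = -271206$ ($C = \left(1018 + 2 \cdot 13 \left(-28 + 2\right)\right) \left(-793\right) = \left(1018 + 2 \cdot 13 \left(-26\right)\right) \left(-793\right) = \left(1018 - 676\right) \left(-793\right) = 342 \left(-793\right) = -271206$)
$H{\left(B \right)} = 15 B$ ($H{\left(B \right)} = 14 B + B = 15 B$)
$\left(A + C\right) \left(-3139316 + H{\left(2076 \right)}\right) = \left(4831281 - 271206\right) \left(-3139316 + 15 \cdot 2076\right) = 4560075 \left(-3139316 + 31140\right) = 4560075 \left(-3108176\right) = -14173515673200$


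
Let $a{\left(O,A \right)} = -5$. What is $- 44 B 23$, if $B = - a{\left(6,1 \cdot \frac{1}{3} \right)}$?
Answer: $-5060$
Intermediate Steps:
$B = 5$ ($B = \left(-1\right) \left(-5\right) = 5$)
$- 44 B 23 = \left(-44\right) 5 \cdot 23 = \left(-220\right) 23 = -5060$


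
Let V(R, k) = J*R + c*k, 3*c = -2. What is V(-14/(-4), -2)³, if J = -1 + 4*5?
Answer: 67419143/216 ≈ 3.1213e+5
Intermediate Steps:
c = -⅔ (c = (⅓)*(-2) = -⅔ ≈ -0.66667)
J = 19 (J = -1 + 20 = 19)
V(R, k) = 19*R - 2*k/3
V(-14/(-4), -2)³ = (19*(-14/(-4)) - ⅔*(-2))³ = (19*(-14*(-¼)) + 4/3)³ = (19*(7/2) + 4/3)³ = (133/2 + 4/3)³ = (407/6)³ = 67419143/216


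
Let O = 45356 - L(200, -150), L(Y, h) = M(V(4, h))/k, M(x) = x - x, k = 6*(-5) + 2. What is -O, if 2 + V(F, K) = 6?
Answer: -45356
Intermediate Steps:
V(F, K) = 4 (V(F, K) = -2 + 6 = 4)
k = -28 (k = -30 + 2 = -28)
M(x) = 0
L(Y, h) = 0 (L(Y, h) = 0/(-28) = 0*(-1/28) = 0)
O = 45356 (O = 45356 - 1*0 = 45356 + 0 = 45356)
-O = -1*45356 = -45356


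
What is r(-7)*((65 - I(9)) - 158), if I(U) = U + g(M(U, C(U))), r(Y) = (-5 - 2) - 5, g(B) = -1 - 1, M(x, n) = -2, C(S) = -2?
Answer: 1200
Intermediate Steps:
g(B) = -2
r(Y) = -12 (r(Y) = -7 - 5 = -12)
I(U) = -2 + U (I(U) = U - 2 = -2 + U)
r(-7)*((65 - I(9)) - 158) = -12*((65 - (-2 + 9)) - 158) = -12*((65 - 1*7) - 158) = -12*((65 - 7) - 158) = -12*(58 - 158) = -12*(-100) = 1200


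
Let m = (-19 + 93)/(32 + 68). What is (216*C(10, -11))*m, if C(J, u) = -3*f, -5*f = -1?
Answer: -11988/125 ≈ -95.904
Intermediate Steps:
f = ⅕ (f = -⅕*(-1) = ⅕ ≈ 0.20000)
C(J, u) = -⅗ (C(J, u) = -3*⅕ = -⅗)
m = 37/50 (m = 74/100 = 74*(1/100) = 37/50 ≈ 0.74000)
(216*C(10, -11))*m = (216*(-⅗))*(37/50) = -648/5*37/50 = -11988/125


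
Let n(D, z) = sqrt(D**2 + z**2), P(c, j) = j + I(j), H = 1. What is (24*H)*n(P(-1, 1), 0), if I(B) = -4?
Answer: 72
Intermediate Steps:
P(c, j) = -4 + j (P(c, j) = j - 4 = -4 + j)
(24*H)*n(P(-1, 1), 0) = (24*1)*sqrt((-4 + 1)**2 + 0**2) = 24*sqrt((-3)**2 + 0) = 24*sqrt(9 + 0) = 24*sqrt(9) = 24*3 = 72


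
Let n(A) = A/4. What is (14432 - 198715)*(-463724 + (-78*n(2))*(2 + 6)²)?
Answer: 85916420260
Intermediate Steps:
n(A) = A/4 (n(A) = A*(¼) = A/4)
(14432 - 198715)*(-463724 + (-78*n(2))*(2 + 6)²) = (14432 - 198715)*(-463724 + (-39*2/2)*(2 + 6)²) = -184283*(-463724 - 78*½*8²) = -184283*(-463724 - 39*64) = -184283*(-463724 - 2496) = -184283*(-466220) = 85916420260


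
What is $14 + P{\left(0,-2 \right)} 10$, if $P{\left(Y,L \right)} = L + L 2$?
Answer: $-46$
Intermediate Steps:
$P{\left(Y,L \right)} = 3 L$ ($P{\left(Y,L \right)} = L + 2 L = 3 L$)
$14 + P{\left(0,-2 \right)} 10 = 14 + 3 \left(-2\right) 10 = 14 - 60 = -46$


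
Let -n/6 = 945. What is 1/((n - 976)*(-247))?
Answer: 1/1641562 ≈ 6.0918e-7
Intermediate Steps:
n = -5670 (n = -6*945 = -5670)
1/((n - 976)*(-247)) = 1/((-5670 - 976)*(-247)) = 1/(-6646*(-247)) = 1/1641562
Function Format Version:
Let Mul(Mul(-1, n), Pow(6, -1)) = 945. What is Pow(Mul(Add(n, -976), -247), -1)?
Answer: Rational(1, 1641562) ≈ 6.0918e-7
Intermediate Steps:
n = -5670 (n = Mul(-6, 945) = -5670)
Pow(Mul(Add(n, -976), -247), -1) = Pow(Mul(Add(-5670, -976), -247), -1) = Pow(Mul(-6646, -247), -1) = Pow(1641562, -1) = Rational(1, 1641562)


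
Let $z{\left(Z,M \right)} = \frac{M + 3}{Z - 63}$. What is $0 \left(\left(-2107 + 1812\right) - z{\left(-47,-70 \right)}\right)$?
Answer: $0$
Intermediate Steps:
$z{\left(Z,M \right)} = \frac{3 + M}{-63 + Z}$
$0 \left(\left(-2107 + 1812\right) - z{\left(-47,-70 \right)}\right) = 0 \left(\left(-2107 + 1812\right) - \frac{3 - 70}{-63 - 47}\right) = 0 \left(-295 - \frac{1}{-110} \left(-67\right)\right) = 0 \left(-295 - \left(- \frac{1}{110}\right) \left(-67\right)\right) = 0 \left(-295 - \frac{67}{110}\right) = 0 \left(- \frac{32517}{110}\right) = 0$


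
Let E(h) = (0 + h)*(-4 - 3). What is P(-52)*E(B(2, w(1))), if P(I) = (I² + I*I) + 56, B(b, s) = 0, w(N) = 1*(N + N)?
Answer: 0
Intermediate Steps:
w(N) = 2*N (w(N) = 1*(2*N) = 2*N)
E(h) = -7*h (E(h) = h*(-7) = -7*h)
P(I) = 56 + 2*I² (P(I) = (I² + I²) + 56 = 2*I² + 56 = 56 + 2*I²)
P(-52)*E(B(2, w(1))) = (56 + 2*(-52)²)*(-7*0) = (56 + 2*2704)*0 = (56 + 5408)*0 = 5464*0 = 0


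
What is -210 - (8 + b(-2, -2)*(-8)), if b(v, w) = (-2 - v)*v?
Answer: -218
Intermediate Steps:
b(v, w) = v*(-2 - v)
-210 - (8 + b(-2, -2)*(-8)) = -210 - (8 - 1*(-2)*(2 - 2)*(-8)) = -210 - (8 - 1*(-2)*0*(-8)) = -210 - (8 + 0*(-8)) = -210 - (8 + 0) = -210 - 1*8 = -210 - 8 = -218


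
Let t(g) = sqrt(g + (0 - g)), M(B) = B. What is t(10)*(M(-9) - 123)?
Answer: 0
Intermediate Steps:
t(g) = 0 (t(g) = sqrt(g - g) = sqrt(0) = 0)
t(10)*(M(-9) - 123) = 0*(-9 - 123) = 0*(-132) = 0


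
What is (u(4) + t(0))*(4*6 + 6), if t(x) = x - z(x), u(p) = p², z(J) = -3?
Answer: 570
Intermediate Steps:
t(x) = 3 + x (t(x) = x - 1*(-3) = x + 3 = 3 + x)
(u(4) + t(0))*(4*6 + 6) = (4² + (3 + 0))*(4*6 + 6) = (16 + 3)*(24 + 6) = 19*30 = 570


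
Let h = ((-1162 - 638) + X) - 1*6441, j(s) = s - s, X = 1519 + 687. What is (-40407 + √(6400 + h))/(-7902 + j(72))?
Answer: 13469/2634 - √365/7902 ≈ 5.1111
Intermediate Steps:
X = 2206
j(s) = 0
h = -6035 (h = ((-1162 - 638) + 2206) - 1*6441 = (-1800 + 2206) - 6441 = 406 - 6441 = -6035)
(-40407 + √(6400 + h))/(-7902 + j(72)) = (-40407 + √(6400 - 6035))/(-7902 + 0) = (-40407 + √365)/(-7902) = (-40407 + √365)*(-1/7902) = 13469/2634 - √365/7902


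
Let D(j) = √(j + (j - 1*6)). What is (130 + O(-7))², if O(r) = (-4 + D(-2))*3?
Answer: 13834 + 708*I*√10 ≈ 13834.0 + 2238.9*I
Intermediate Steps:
D(j) = √(-6 + 2*j) (D(j) = √(j + (j - 6)) = √(j + (-6 + j)) = √(-6 + 2*j))
O(r) = -12 + 3*I*√10 (O(r) = (-4 + √(-6 + 2*(-2)))*3 = (-4 + √(-6 - 4))*3 = (-4 + √(-10))*3 = (-4 + I*√10)*3 = -12 + 3*I*√10)
(130 + O(-7))² = (130 + (-12 + 3*I*√10))² = (118 + 3*I*√10)²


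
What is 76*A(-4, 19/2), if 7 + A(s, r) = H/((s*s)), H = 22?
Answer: -855/2 ≈ -427.50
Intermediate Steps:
A(s, r) = -7 + 22/s² (A(s, r) = -7 + 22/((s*s)) = -7 + 22/(s²) = -7 + 22/s²)
76*A(-4, 19/2) = 76*(-7 + 22/(-4)²) = 76*(-7 + 22*(1/16)) = 76*(-7 + 11/8) = 76*(-45/8) = -855/2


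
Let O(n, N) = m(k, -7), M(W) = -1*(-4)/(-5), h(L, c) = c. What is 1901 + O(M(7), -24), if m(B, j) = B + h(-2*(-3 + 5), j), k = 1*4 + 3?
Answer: 1901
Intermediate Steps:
k = 7 (k = 4 + 3 = 7)
M(W) = -4/5 (M(W) = 4*(-1/5) = -4/5)
m(B, j) = B + j
O(n, N) = 0 (O(n, N) = 7 - 7 = 0)
1901 + O(M(7), -24) = 1901 + 0 = 1901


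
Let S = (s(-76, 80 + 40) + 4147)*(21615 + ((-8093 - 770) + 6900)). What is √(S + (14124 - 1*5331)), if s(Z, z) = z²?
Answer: √364494437 ≈ 19092.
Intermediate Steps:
S = 364485644 (S = ((80 + 40)² + 4147)*(21615 + ((-8093 - 770) + 6900)) = (120² + 4147)*(21615 + (-8863 + 6900)) = (14400 + 4147)*(21615 - 1963) = 18547*19652 = 364485644)
√(S + (14124 - 1*5331)) = √(364485644 + (14124 - 1*5331)) = √(364485644 + (14124 - 5331)) = √(364485644 + 8793) = √364494437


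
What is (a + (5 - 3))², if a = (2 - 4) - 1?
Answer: 1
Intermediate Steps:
a = -3 (a = -2 - 1 = -3)
(a + (5 - 3))² = (-3 + (5 - 3))² = (-3 + 2)² = (-1)² = 1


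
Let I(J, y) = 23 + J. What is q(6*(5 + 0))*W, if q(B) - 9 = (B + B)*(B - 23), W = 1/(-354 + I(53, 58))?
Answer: -429/278 ≈ -1.5432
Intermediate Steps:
W = -1/278 (W = 1/(-354 + (23 + 53)) = 1/(-354 + 76) = 1/(-278) = -1/278 ≈ -0.0035971)
q(B) = 9 + 2*B*(-23 + B) (q(B) = 9 + (B + B)*(B - 23) = 9 + (2*B)*(-23 + B) = 9 + 2*B*(-23 + B))
q(6*(5 + 0))*W = (9 - 276*(5 + 0) + 2*(6*(5 + 0))²)*(-1/278) = (9 - 276*5 + 2*(6*5)²)*(-1/278) = (9 - 46*30 + 2*30²)*(-1/278) = (9 - 1380 + 2*900)*(-1/278) = (9 - 1380 + 1800)*(-1/278) = 429*(-1/278) = -429/278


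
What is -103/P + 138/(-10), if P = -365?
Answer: -4934/365 ≈ -13.518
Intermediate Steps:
-103/P + 138/(-10) = -103/(-365) + 138/(-10) = -103*(-1/365) + 138*(-⅒) = 103/365 - 69/5 = -4934/365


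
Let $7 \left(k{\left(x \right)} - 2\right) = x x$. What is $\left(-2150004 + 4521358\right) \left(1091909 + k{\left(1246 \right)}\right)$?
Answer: $3115245378446$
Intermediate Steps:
$k{\left(x \right)} = 2 + \frac{x^{2}}{7}$ ($k{\left(x \right)} = 2 + \frac{x x}{7} = 2 + \frac{x^{2}}{7}$)
$\left(-2150004 + 4521358\right) \left(1091909 + k{\left(1246 \right)}\right) = \left(-2150004 + 4521358\right) \left(1091909 + \left(2 + \frac{1246^{2}}{7}\right)\right) = 2371354 \left(1091909 + \left(2 + \frac{1}{7} \cdot 1552516\right)\right) = 2371354 \left(1091909 + \left(2 + 221788\right)\right) = 2371354 \left(1091909 + 221790\right) = 2371354 \cdot 1313699 = 3115245378446$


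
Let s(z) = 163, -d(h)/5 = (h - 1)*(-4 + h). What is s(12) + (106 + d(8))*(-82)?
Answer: 2951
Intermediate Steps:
d(h) = -5*(-1 + h)*(-4 + h) (d(h) = -5*(h - 1)*(-4 + h) = -5*(-1 + h)*(-4 + h))
s(12) + (106 + d(8))*(-82) = 163 + (106 + (-20 - 5*8² + 25*8))*(-82) = 163 + (106 + (-20 - 5*64 + 200))*(-82) = 163 + (106 + (-20 - 320 + 200))*(-82) = 163 + (106 - 140)*(-82) = 163 - 34*(-82) = 163 + 2788 = 2951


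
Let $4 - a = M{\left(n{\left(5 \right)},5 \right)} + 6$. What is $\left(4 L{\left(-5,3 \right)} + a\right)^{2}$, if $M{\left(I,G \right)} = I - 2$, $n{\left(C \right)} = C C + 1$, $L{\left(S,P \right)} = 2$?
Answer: $324$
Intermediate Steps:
$n{\left(C \right)} = 1 + C^{2}$ ($n{\left(C \right)} = C^{2} + 1 = 1 + C^{2}$)
$M{\left(I,G \right)} = -2 + I$
$a = -26$ ($a = 4 - \left(\left(-2 + \left(1 + 5^{2}\right)\right) + 6\right) = 4 - \left(\left(-2 + \left(1 + 25\right)\right) + 6\right) = 4 - \left(\left(-2 + 26\right) + 6\right) = 4 - \left(24 + 6\right) = 4 - 30 = -26$)
$\left(4 L{\left(-5,3 \right)} + a\right)^{2} = \left(4 \cdot 2 - 26\right)^{2} = \left(8 - 26\right)^{2} = \left(-18\right)^{2} = 324$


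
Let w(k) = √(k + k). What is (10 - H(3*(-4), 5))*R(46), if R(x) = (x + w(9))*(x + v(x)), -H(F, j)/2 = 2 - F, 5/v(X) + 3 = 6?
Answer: 249964/3 + 5434*√2 ≈ 91006.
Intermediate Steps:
v(X) = 5/3 (v(X) = 5/(-3 + 6) = 5/3)
H(F, j) = -4 + 2*F (H(F, j) = -2*(2 - F) = -4 + 2*F)
w(k) = √2*√k (w(k) = √(2*k) = √2*√k)
R(x) = (5/3 + x)*(x + 3*√2) (R(x) = (x + √2*√9)*(x + 5/3) = (x + √2*3)*(5/3 + x) = (x + 3*√2)*(5/3 + x) = (5/3 + x)*(x + 3*√2))
(10 - H(3*(-4), 5))*R(46) = (10 - (-4 + 2*(3*(-4))))*(46² + 5*√2 + (5/3)*46 + 3*46*√2) = (10 - (-4 + 2*(-12)))*(2116 + 5*√2 + 230/3 + 138*√2) = (10 - (-4 - 24))*(6578/3 + 143*√2) = (10 - 1*(-28))*(6578/3 + 143*√2) = (10 + 28)*(6578/3 + 143*√2) = 38*(6578/3 + 143*√2) = 249964/3 + 5434*√2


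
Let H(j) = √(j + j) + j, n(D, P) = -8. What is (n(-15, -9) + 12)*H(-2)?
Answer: -8 + 8*I ≈ -8.0 + 8.0*I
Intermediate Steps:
H(j) = j + √2*√j (H(j) = √(2*j) + j = √2*√j + j = j + √2*√j)
(n(-15, -9) + 12)*H(-2) = (-8 + 12)*(-2 + √2*√(-2)) = 4*(-2 + √2*(I*√2)) = 4*(-2 + 2*I) = -8 + 8*I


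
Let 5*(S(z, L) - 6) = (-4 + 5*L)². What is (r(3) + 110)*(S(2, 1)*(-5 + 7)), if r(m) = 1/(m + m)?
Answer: 20491/15 ≈ 1366.1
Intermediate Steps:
r(m) = 1/(2*m)
S(z, L) = 6 + (-4 + 5*L)²/5
(r(3) + 110)*(S(2, 1)*(-5 + 7)) = ((½)/3 + 110)*((6 + (-4 + 5*1)²/5)*(-5 + 7)) = ((½)*(⅓) + 110)*((6 + (-4 + 5)²/5)*2) = (⅙ + 110)*((6 + (⅕)*1²)*2) = 661*((6 + (⅕)*1)*2)/6 = 661*((6 + ⅕)*2)/6 = 661*((31/5)*2)/6 = (661/6)*(62/5) = 20491/15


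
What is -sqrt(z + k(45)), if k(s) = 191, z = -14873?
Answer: -I*sqrt(14682) ≈ -121.17*I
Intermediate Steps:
-sqrt(z + k(45)) = -sqrt(-14873 + 191) = -sqrt(-14682) = -I*sqrt(14682)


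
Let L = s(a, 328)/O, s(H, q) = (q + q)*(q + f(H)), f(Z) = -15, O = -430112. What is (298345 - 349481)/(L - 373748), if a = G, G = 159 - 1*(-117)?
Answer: 1374637952/10047106569 ≈ 0.13682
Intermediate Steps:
G = 276 (G = 159 + 117 = 276)
a = 276
s(H, q) = 2*q*(-15 + q) (s(H, q) = (q + q)*(q - 15) = (2*q)*(-15 + q) = 2*q*(-15 + q))
L = -12833/26882 (L = (2*328*(-15 + 328))/(-430112) = (2*328*313)*(-1/430112) = 205328*(-1/430112) = -12833/26882 ≈ -0.47738)
(298345 - 349481)/(L - 373748) = (298345 - 349481)/(-12833/26882 - 373748) = -51136/(-10047106569/26882) = -51136*(-26882/10047106569) = 1374637952/10047106569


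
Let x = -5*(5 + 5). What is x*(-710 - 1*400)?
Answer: 55500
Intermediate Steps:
x = -50 (x = -5*10 = -50)
x*(-710 - 1*400) = -50*(-710 - 1*400) = -50*(-710 - 400) = -50*(-1110) = 55500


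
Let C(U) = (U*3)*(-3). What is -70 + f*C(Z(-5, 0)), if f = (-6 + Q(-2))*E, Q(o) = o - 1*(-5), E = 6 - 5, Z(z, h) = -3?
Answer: -151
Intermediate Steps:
E = 1
Q(o) = 5 + o (Q(o) = o + 5 = 5 + o)
C(U) = -9*U (C(U) = (3*U)*(-3) = -9*U)
f = -3 (f = (-6 + (5 - 2))*1 = (-6 + 3)*1 = -3*1 = -3)
-70 + f*C(Z(-5, 0)) = -70 - (-27)*(-3) = -70 - 3*27 = -70 - 81 = -151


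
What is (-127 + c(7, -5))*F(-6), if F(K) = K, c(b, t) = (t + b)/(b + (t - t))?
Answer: 5322/7 ≈ 760.29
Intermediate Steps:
c(b, t) = (b + t)/b (c(b, t) = (b + t)/(b + 0) = (b + t)/b)
(-127 + c(7, -5))*F(-6) = (-127 + (7 - 5)/7)*(-6) = (-127 + (⅐)*2)*(-6) = (-127 + 2/7)*(-6) = -887/7*(-6) = 5322/7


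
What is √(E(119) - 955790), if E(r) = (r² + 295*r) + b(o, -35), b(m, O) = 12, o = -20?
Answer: 4*I*√56657 ≈ 952.11*I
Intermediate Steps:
E(r) = 12 + r² + 295*r (E(r) = (r² + 295*r) + 12 = 12 + r² + 295*r)
√(E(119) - 955790) = √((12 + 119² + 295*119) - 955790) = √((12 + 14161 + 35105) - 955790) = √(49278 - 955790) = √(-906512) = 4*I*√56657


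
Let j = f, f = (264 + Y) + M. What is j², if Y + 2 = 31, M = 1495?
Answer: 3196944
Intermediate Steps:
Y = 29 (Y = -2 + 31 = 29)
f = 1788 (f = (264 + 29) + 1495 = 293 + 1495 = 1788)
j = 1788
j² = 1788² = 3196944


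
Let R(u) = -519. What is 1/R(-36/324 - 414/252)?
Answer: -1/519 ≈ -0.0019268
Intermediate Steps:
1/R(-36/324 - 414/252) = 1/(-519) = -1/519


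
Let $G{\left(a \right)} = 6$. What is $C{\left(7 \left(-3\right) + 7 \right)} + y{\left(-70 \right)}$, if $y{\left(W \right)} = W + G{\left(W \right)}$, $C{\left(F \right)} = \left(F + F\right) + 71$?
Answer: $-21$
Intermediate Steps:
$C{\left(F \right)} = 71 + 2 F$ ($C{\left(F \right)} = 2 F + 71 = 71 + 2 F$)
$y{\left(W \right)} = 6 + W$ ($y{\left(W \right)} = W + 6 = 6 + W$)
$C{\left(7 \left(-3\right) + 7 \right)} + y{\left(-70 \right)} = \left(71 + 2 \left(7 \left(-3\right) + 7\right)\right) + \left(6 - 70\right) = \left(71 + 2 \left(-21 + 7\right)\right) - 64 = \left(71 + 2 \left(-14\right)\right) - 64 = \left(71 - 28\right) - 64 = 43 - 64 = -21$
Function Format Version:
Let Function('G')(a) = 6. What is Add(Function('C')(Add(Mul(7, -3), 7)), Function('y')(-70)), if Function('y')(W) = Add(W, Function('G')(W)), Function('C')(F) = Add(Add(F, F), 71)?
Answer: -21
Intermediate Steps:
Function('C')(F) = Add(71, Mul(2, F)) (Function('C')(F) = Add(Mul(2, F), 71) = Add(71, Mul(2, F)))
Function('y')(W) = Add(6, W) (Function('y')(W) = Add(W, 6) = Add(6, W))
Add(Function('C')(Add(Mul(7, -3), 7)), Function('y')(-70)) = Add(Add(71, Mul(2, Add(Mul(7, -3), 7))), Add(6, -70)) = Add(Add(71, Mul(2, Add(-21, 7))), -64) = Add(Add(71, Mul(2, -14)), -64) = Add(Add(71, -28), -64) = Add(43, -64) = -21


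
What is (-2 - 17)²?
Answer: 361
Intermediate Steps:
(-2 - 17)² = (-19)² = 361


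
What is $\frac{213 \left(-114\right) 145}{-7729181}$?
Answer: $\frac{185310}{406799} \approx 0.45553$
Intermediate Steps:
$\frac{213 \left(-114\right) 145}{-7729181} = \left(-24282\right) 145 \left(- \frac{1}{7729181}\right) = \left(-3520890\right) \left(- \frac{1}{7729181}\right) = \frac{185310}{406799}$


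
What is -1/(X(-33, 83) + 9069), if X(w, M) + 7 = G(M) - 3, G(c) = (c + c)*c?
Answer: -1/22837 ≈ -4.3789e-5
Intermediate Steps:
G(c) = 2*c² (G(c) = (2*c)*c = 2*c²)
X(w, M) = -10 + 2*M² (X(w, M) = -7 + (2*M² - 3) = -7 + (-3 + 2*M²) = -10 + 2*M²)
-1/(X(-33, 83) + 9069) = -1/((-10 + 2*83²) + 9069) = -1/((-10 + 2*6889) + 9069) = -1/((-10 + 13778) + 9069) = -1/(13768 + 9069) = -1/22837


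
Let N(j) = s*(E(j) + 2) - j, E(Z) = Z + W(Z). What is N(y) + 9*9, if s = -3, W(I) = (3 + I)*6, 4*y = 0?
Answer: 21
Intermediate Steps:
y = 0 (y = (1/4)*0 = 0)
W(I) = 18 + 6*I
E(Z) = 18 + 7*Z (E(Z) = Z + (18 + 6*Z) = 18 + 7*Z)
N(j) = -60 - 22*j (N(j) = -3*((18 + 7*j) + 2) - j = -3*(20 + 7*j) - j = (-60 - 21*j) - j = -60 - 22*j)
N(y) + 9*9 = (-60 - 22*0) + 9*9 = (-60 + 0) + 81 = -60 + 81 = 21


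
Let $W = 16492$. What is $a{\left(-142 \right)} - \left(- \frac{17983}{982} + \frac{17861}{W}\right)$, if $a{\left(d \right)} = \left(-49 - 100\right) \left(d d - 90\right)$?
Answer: $- \frac{24219908870805}{8097572} \approx -2.991 \cdot 10^{6}$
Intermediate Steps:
$a{\left(d \right)} = 13410 - 149 d^{2}$ ($a{\left(d \right)} = - 149 \left(d^{2} - 90\right) = - 149 \left(-90 + d^{2}\right) = 13410 - 149 d^{2}$)
$a{\left(-142 \right)} - \left(- \frac{17983}{982} + \frac{17861}{W}\right) = \left(13410 - 149 \left(-142\right)^{2}\right) - \left(- \frac{17983}{982} + \frac{17861}{16492}\right) = \left(13410 - 3004436\right) - \left(\left(-17983\right) \frac{1}{982} + 17861 \cdot \frac{1}{16492}\right) = \left(13410 - 3004436\right) - \left(- \frac{17983}{982} + \frac{17861}{16492}\right) = -2991026 - - \frac{139518067}{8097572} = -2991026 + \frac{139518067}{8097572} = - \frac{24219908870805}{8097572}$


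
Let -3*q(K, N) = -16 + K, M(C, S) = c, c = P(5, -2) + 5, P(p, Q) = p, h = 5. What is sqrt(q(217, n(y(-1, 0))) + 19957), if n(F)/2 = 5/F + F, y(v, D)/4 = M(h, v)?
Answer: 3*sqrt(2210) ≈ 141.03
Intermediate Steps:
c = 10 (c = 5 + 5 = 10)
M(C, S) = 10
y(v, D) = 40 (y(v, D) = 4*10 = 40)
n(F) = 2*F + 10/F (n(F) = 2*(5/F + F) = 2*(F + 5/F) = 2*F + 10/F)
q(K, N) = 16/3 - K/3 (q(K, N) = -(-16 + K)/3 = 16/3 - K/3)
sqrt(q(217, n(y(-1, 0))) + 19957) = sqrt((16/3 - 1/3*217) + 19957) = sqrt((16/3 - 217/3) + 19957) = sqrt(-67 + 19957) = sqrt(19890) = 3*sqrt(2210)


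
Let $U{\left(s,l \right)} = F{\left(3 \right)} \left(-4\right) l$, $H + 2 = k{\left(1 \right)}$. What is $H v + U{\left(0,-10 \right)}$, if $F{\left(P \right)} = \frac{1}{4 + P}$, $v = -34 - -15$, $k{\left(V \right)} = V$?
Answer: $\frac{173}{7} \approx 24.714$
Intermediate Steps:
$v = -19$ ($v = -34 + 15 = -19$)
$H = -1$ ($H = -2 + 1 = -1$)
$U{\left(s,l \right)} = - \frac{4 l}{7}$ ($U{\left(s,l \right)} = \frac{1}{4 + 3} \left(-4\right) l = \frac{1}{7} \left(-4\right) l = - \frac{4 l}{7}$)
$H v + U{\left(0,-10 \right)} = \left(-1\right) \left(-19\right) - - \frac{40}{7} = 19 + \frac{40}{7} = \frac{173}{7}$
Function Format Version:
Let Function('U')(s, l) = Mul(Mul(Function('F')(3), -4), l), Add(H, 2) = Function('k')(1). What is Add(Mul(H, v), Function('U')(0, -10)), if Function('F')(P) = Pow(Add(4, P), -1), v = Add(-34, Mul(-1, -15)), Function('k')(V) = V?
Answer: Rational(173, 7) ≈ 24.714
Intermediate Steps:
v = -19 (v = Add(-34, 15) = -19)
H = -1 (H = Add(-2, 1) = -1)
Function('U')(s, l) = Mul(Rational(-4, 7), l) (Function('U')(s, l) = Mul(Mul(Pow(Add(4, 3), -1), -4), l) = Mul(Mul(Pow(7, -1), -4), l) = Mul(Mul(Rational(1, 7), -4), l) = Mul(Rational(-4, 7), l))
Add(Mul(H, v), Function('U')(0, -10)) = Add(Mul(-1, -19), Mul(Rational(-4, 7), -10)) = Add(19, Rational(40, 7)) = Rational(173, 7)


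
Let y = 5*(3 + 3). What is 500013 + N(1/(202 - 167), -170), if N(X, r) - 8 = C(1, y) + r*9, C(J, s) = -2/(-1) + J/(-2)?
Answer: 996985/2 ≈ 4.9849e+5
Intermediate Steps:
y = 30 (y = 5*6 = 30)
C(J, s) = 2 - J/2 (C(J, s) = -2*(-1) + J*(-1/2) = 2 - J/2)
N(X, r) = 19/2 + 9*r (N(X, r) = 8 + ((2 - 1/2*1) + r*9) = 8 + ((2 - 1/2) + 9*r) = 8 + (3/2 + 9*r) = 19/2 + 9*r)
500013 + N(1/(202 - 167), -170) = 500013 + (19/2 + 9*(-170)) = 500013 + (19/2 - 1530) = 500013 - 3041/2 = 996985/2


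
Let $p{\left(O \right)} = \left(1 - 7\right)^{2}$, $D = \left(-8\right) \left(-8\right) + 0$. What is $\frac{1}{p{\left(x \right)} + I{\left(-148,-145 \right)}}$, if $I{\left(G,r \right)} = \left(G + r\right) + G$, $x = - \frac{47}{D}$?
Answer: $- \frac{1}{405} \approx -0.0024691$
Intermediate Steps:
$D = 64$ ($D = 64 + 0 = 64$)
$x = - \frac{47}{64} \approx -0.73438$
$p{\left(O \right)} = 36$ ($p{\left(O \right)} = \left(-6\right)^{2} = 36$)
$I{\left(G,r \right)} = r + 2 G$
$\frac{1}{p{\left(x \right)} + I{\left(-148,-145 \right)}} = \frac{1}{36 + \left(-145 + 2 \left(-148\right)\right)} = \frac{1}{36 - 441} = \frac{1}{-405} = - \frac{1}{405}$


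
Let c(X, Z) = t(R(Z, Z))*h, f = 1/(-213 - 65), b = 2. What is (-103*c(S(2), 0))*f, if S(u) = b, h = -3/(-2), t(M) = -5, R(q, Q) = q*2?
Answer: -1545/556 ≈ -2.7788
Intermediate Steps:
R(q, Q) = 2*q
h = 3/2 (h = -3*(-1/2) = 3/2 ≈ 1.5000)
f = -1/278 (f = 1/(-278) = -1/278 ≈ -0.0035971)
S(u) = 2
c(X, Z) = -15/2 (c(X, Z) = -5*3/2 = -15/2)
(-103*c(S(2), 0))*f = -103*(-15/2)*(-1/278) = (1545/2)*(-1/278) = -1545/556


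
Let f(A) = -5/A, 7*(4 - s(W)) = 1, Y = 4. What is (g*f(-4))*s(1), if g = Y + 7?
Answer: 1485/28 ≈ 53.036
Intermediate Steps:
s(W) = 27/7 (s(W) = 4 - ⅐*1 = 4 - ⅐ = 27/7)
g = 11 (g = 4 + 7 = 11)
(g*f(-4))*s(1) = (11*(-5/(-4)))*(27/7) = (11*(-5*(-¼)))*(27/7) = (11*(5/4))*(27/7) = (55/4)*(27/7) = 1485/28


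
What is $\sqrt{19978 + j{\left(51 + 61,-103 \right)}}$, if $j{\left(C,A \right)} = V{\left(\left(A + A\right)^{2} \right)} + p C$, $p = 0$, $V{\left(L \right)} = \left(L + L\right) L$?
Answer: $3 \sqrt{400183130} \approx 60014.0$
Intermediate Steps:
$V{\left(L \right)} = 2 L^{2}$ ($V{\left(L \right)} = 2 L L = 2 L^{2}$)
$j{\left(C,A \right)} = 32 A^{4}$ ($j{\left(C,A \right)} = 2 \left(\left(A + A\right)^{2}\right)^{2} + 0 C = 2 \left(\left(2 A\right)^{2}\right)^{2} + 0 = 2 \left(4 A^{2}\right)^{2} + 0 = 2 \cdot 16 A^{4} + 0 = 32 A^{4} + 0 = 32 A^{4}$)
$\sqrt{19978 + j{\left(51 + 61,-103 \right)}} = \sqrt{19978 + 32 \left(-103\right)^{4}} = \sqrt{19978 + 32 \cdot 112550881} = \sqrt{19978 + 3601628192} = \sqrt{3601648170} = 3 \sqrt{400183130}$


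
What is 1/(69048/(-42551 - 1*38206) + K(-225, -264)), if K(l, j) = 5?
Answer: 8973/37193 ≈ 0.24126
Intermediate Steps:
1/(69048/(-42551 - 1*38206) + K(-225, -264)) = 1/(69048/(-42551 - 1*38206) + 5) = 1/(69048/(-42551 - 38206) + 5) = 1/(69048/(-80757) + 5) = 1/(69048*(-1/80757) + 5) = 1/(-7672/8973 + 5) = 1/(37193/8973) = 8973/37193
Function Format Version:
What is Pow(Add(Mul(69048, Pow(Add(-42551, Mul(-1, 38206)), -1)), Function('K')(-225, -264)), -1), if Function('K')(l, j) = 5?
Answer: Rational(8973, 37193) ≈ 0.24126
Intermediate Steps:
Pow(Add(Mul(69048, Pow(Add(-42551, Mul(-1, 38206)), -1)), Function('K')(-225, -264)), -1) = Pow(Add(Mul(69048, Pow(Add(-42551, Mul(-1, 38206)), -1)), 5), -1) = Pow(Add(Mul(69048, Pow(Add(-42551, -38206), -1)), 5), -1) = Pow(Add(Mul(69048, Pow(-80757, -1)), 5), -1) = Pow(Add(Mul(69048, Rational(-1, 80757)), 5), -1) = Pow(Add(Rational(-7672, 8973), 5), -1) = Pow(Rational(37193, 8973), -1) = Rational(8973, 37193)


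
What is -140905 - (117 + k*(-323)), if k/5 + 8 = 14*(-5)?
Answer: -266992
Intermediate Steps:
k = -390 (k = -40 + 5*(14*(-5)) = -40 + 5*(-70) = -40 - 350 = -390)
-140905 - (117 + k*(-323)) = -140905 - (117 - 390*(-323)) = -140905 - (117 + 125970) = -140905 - 1*126087 = -140905 - 126087 = -266992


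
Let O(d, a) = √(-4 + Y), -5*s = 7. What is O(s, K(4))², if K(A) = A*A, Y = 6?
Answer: 2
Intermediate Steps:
K(A) = A²
s = -7/5 (s = -⅕*7 = -7/5 ≈ -1.4000)
O(d, a) = √2 (O(d, a) = √(-4 + 6) = √2)
O(s, K(4))² = (√2)² = 2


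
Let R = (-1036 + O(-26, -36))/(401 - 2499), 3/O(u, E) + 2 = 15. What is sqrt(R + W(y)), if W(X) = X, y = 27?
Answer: sqrt(20451763462)/27274 ≈ 5.2434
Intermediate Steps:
O(u, E) = 3/13 (O(u, E) = 3/(-2 + 15) = 3/13)
R = 13465/27274 (R = (-1036 + 3/13)/(401 - 2499) = -13465/13/(-2098) = -13465/13*(-1/2098) = 13465/27274 ≈ 0.49369)
sqrt(R + W(y)) = sqrt(13465/27274 + 27) = sqrt(749863/27274) = sqrt(20451763462)/27274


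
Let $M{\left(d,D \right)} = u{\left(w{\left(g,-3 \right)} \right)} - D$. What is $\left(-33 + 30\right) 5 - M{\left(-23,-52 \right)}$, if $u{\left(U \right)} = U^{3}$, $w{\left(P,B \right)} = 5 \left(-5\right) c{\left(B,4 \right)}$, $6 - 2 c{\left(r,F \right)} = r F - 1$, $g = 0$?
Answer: $\frac{107171339}{8} \approx 1.3396 \cdot 10^{7}$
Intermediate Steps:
$c{\left(r,F \right)} = \frac{7}{2} - \frac{F r}{2}$ ($c{\left(r,F \right)} = 3 - \frac{r F - 1}{2} = 3 - \frac{F r - 1}{2} = 3 - \frac{-1 + F r}{2} = 3 - \left(- \frac{1}{2} + \frac{F r}{2}\right) = \frac{7}{2} - \frac{F r}{2}$)
$w{\left(P,B \right)} = - \frac{175}{2} + 50 B$ ($w{\left(P,B \right)} = 5 \left(-5\right) \left(\frac{7}{2} - 2 B\right) = - 25 \left(\frac{7}{2} - 2 B\right) = - \frac{175}{2} + 50 B$)
$M{\left(d,D \right)} = - \frac{107171875}{8} - D$ ($M{\left(d,D \right)} = \left(- \frac{175}{2} + 50 \left(-3\right)\right)^{3} - D = \left(- \frac{175}{2} - 150\right)^{3} - D = \left(- \frac{475}{2}\right)^{3} - D = - \frac{107171875}{8} - D$)
$\left(-33 + 30\right) 5 - M{\left(-23,-52 \right)} = \left(-33 + 30\right) 5 - \left(- \frac{107171875}{8} - -52\right) = \left(-3\right) 5 - \left(- \frac{107171875}{8} + 52\right) = -15 - - \frac{107171459}{8} = -15 + \frac{107171459}{8} = \frac{107171339}{8}$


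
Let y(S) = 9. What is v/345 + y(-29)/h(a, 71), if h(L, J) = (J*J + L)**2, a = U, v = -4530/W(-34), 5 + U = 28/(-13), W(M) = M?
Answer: 646642028311/1674415897600 ≈ 0.38619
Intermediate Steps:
U = -93/13 (U = -5 + 28/(-13) = -5 + 28*(-1/13) = -5 - 28/13 = -93/13 ≈ -7.1538)
v = 2265/17 (v = -4530/(-34) = -4530*(-1/34) = 2265/17 ≈ 133.24)
a = -93/13 ≈ -7.1538
h(L, J) = (L + J**2)**2 (h(L, J) = (J**2 + L)**2 = (L + J**2)**2)
v/345 + y(-29)/h(a, 71) = (2265/17)/345 + 9/((-93/13 + 71**2)**2) = (2265/17)*(1/345) + 9/((-93/13 + 5041)**2) = 151/391 + 9/((65440/13)**2) = 151/391 + 9/(4282393600/169) = 151/391 + 9*(169/4282393600) = 151/391 + 1521/4282393600 = 646642028311/1674415897600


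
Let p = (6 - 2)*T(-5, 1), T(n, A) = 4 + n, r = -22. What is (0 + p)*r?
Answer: 88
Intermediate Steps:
p = -4 (p = (6 - 2)*(4 - 5) = 4*(-1) = -4)
(0 + p)*r = (0 - 4)*(-22) = -4*(-22) = 88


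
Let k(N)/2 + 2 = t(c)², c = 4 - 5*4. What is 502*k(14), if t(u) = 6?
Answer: 34136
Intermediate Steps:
c = -16 (c = 4 - 20 = -16)
k(N) = 68 (k(N) = -4 + 2*6² = -4 + 2*36 = -4 + 72 = 68)
502*k(14) = 502*68 = 34136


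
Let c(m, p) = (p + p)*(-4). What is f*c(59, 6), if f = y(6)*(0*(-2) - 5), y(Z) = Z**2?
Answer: 8640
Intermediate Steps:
c(m, p) = -8*p (c(m, p) = (2*p)*(-4) = -8*p)
f = -180 (f = 6**2*(0*(-2) - 5) = 36*(0 - 5) = 36*(-5) = -180)
f*c(59, 6) = -(-1440)*6 = -180*(-48) = 8640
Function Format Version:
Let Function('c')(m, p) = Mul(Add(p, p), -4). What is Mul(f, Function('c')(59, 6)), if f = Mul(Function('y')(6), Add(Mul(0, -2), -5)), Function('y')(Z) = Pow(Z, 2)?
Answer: 8640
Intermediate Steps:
Function('c')(m, p) = Mul(-8, p) (Function('c')(m, p) = Mul(Mul(2, p), -4) = Mul(-8, p))
f = -180 (f = Mul(Pow(6, 2), Add(Mul(0, -2), -5)) = Mul(36, Add(0, -5)) = Mul(36, -5) = -180)
Mul(f, Function('c')(59, 6)) = Mul(-180, Mul(-8, 6)) = Mul(-180, -48) = 8640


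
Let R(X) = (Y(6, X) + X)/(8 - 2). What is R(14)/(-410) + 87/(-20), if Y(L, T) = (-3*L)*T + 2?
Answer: -2093/492 ≈ -4.2541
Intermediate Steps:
Y(L, T) = 2 - 3*L*T (Y(L, T) = -3*L*T + 2 = 2 - 3*L*T)
R(X) = 1/3 - 17*X/6 (R(X) = ((2 - 3*6*X) + X)/(8 - 2) = ((2 - 18*X) + X)/6 = (2 - 17*X)*(1/6) = 1/3 - 17*X/6)
R(14)/(-410) + 87/(-20) = (1/3 - 17/6*14)/(-410) + 87/(-20) = (1/3 - 119/3)*(-1/410) + 87*(-1/20) = -118/3*(-1/410) - 87/20 = 59/615 - 87/20 = -2093/492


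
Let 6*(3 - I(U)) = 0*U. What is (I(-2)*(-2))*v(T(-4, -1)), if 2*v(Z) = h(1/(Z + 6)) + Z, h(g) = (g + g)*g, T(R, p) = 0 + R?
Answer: 21/2 ≈ 10.500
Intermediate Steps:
I(U) = 3 (I(U) = 3 - 0*U = 3 - ⅙*0 = 3 + 0 = 3)
T(R, p) = R
h(g) = 2*g² (h(g) = (2*g)*g = 2*g²)
v(Z) = (6 + Z)⁻² + Z/2 (v(Z) = (2*(1/(Z + 6))² + Z)/2 = (2*(1/(6 + Z))² + Z)/2 = (2/(6 + Z)² + Z)/2 = (Z + 2/(6 + Z)²)/2 = (6 + Z)⁻² + Z/2)
(I(-2)*(-2))*v(T(-4, -1)) = (3*(-2))*((6 - 4)⁻² + (½)*(-4)) = -6*(2⁻² - 2) = -6*(¼ - 2) = -6*(-7/4) = 21/2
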